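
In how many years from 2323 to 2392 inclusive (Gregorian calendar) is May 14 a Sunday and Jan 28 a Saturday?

Check each year's weekday for May 14 and Jan 28:
  2323: Mon/Sun  2324: Wed/Mon  2325: Thu/Wed  2326: Fri/Thu  2327: Sat/Fri  2328: Mon/Sat  2329: Tue/Mon  2330: Wed/Tue  2331: Thu/Wed  2332: Sat/Thu  2333: Sun/Sat ✓  2334: Mon/Sun  2335: Tue/Mon  2336: Thu/Tue  …(42 more)…  2379: Mon/Sun  2380: Wed/Mon  2381: Thu/Wed  2382: Fri/Thu  2383: Sat/Fri  2384: Mon/Sat  2385: Tue/Mon  2386: Wed/Tue  2387: Thu/Wed  2388: Sat/Thu  2389: Sun/Sat ✓  2390: Mon/Sun  2391: Tue/Mon  2392: Thu/Tue
Both conditions hold in: 2333, 2339, 2350, 2361, 2367, 2378, 2389 — 7.

7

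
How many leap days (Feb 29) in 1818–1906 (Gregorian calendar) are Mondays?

4

Leap years in 1818–1906: 21 of them.
Feb 29 weekday advances by 5 (mod 7) from one leap year to the next four years later (or differs when a century non-leap intervenes).
Leap-day weekdays: 1820:Tue 1824:Sun 1828:Fri 1832:Wed 1836:Mon✓ 1840:Sat 1844:Thu 1848:Tue 1852:Sun 1856:Fri 1860:Wed 1864:Mon✓ 1868:Sat 1872:Thu 1876:Tue 1880:Sun 1884:Fri 1888:Wed 1892:Mon✓ 1896:Sat 1904:Mon✓
Monday: 1836, 1864, 1892, 1904 → 4.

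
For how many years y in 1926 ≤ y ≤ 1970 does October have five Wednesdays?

October has 31 days; it has five Wednesdays when Wednesday falls among the first (month-length − 28) days — i.e. when October 1 is one of Wednesday/Tuesday/Monday.
October 1 by year: 1926:Fri 1927:Sat 1928:Mon✓ 1929:Tue✓ 1930:Wed✓ 1931:Thu 1932:Sat 1933:Sun 1934:Mon✓ 1935:Tue✓ 1936:Thu 1937:Fri 1938:Sat 1939:Sun 1940:Tue✓ …(15 more)… 1956:Mon✓ 1957:Tue✓ 1958:Wed✓ 1959:Thu 1960:Sat 1961:Sun 1962:Mon✓ 1963:Tue✓ 1964:Thu 1965:Fri 1966:Sat 1967:Sun 1968:Tue✓ 1969:Wed✓ 1970:Thu
Years with five Wednesdays: 1928, 1929, 1930, 1934, 1935, 1940, 1941, 1945, 1946, 1947, 1951, 1952, 1956, 1957, 1958, 1962, 1963, 1968, 1969 → 19.

19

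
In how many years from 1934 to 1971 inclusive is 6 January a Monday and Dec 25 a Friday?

Check each year's weekday for 6 January and Dec 25:
  1934: Sat/Tue  1935: Sun/Wed  1936: Mon/Fri ✓  1937: Wed/Sat  1938: Thu/Sun  1939: Fri/Mon  1940: Sat/Wed  1941: Mon/Thu  1942: Tue/Fri  1943: Wed/Sat  1944: Thu/Mon  1945: Sat/Tue  1946: Sun/Wed  1947: Mon/Thu  …(10 more)…  1958: Mon/Thu  1959: Tue/Fri  1960: Wed/Sun  1961: Fri/Mon  1962: Sat/Tue  1963: Sun/Wed  1964: Mon/Fri ✓  1965: Wed/Sat  1966: Thu/Sun  1967: Fri/Mon  1968: Sat/Wed  1969: Mon/Thu  1970: Tue/Fri  1971: Wed/Sat
Both conditions hold in: 1936, 1964 — 2.

2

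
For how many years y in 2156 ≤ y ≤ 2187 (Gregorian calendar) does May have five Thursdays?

May has 31 days; it has five Thursdays when Thursday falls among the first (month-length − 28) days — i.e. when May 1 is one of Thursday/Wednesday/Tuesday.
May 1 by year: 2156:Sat 2157:Sun 2158:Mon 2159:Tue✓ 2160:Thu✓ 2161:Fri 2162:Sat 2163:Sun 2164:Tue✓ 2165:Wed✓ 2166:Thu✓ 2167:Fri 2168:Sun 2169:Mon 2170:Tue✓ 2171:Wed✓ 2172:Fri 2173:Sat 2174:Sun 2175:Mon 2176:Wed✓ 2177:Thu✓ 2178:Fri 2179:Sat 2180:Mon 2181:Tue✓ 2182:Wed✓ 2183:Thu✓ 2184:Sat 2185:Sun 2186:Mon 2187:Tue✓
Years with five Thursdays: 2159, 2160, 2164, 2165, 2166, 2170, 2171, 2176, 2177, 2181, 2182, 2183, 2187 → 13.

13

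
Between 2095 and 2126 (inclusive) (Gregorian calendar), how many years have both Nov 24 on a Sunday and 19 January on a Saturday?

4

Check each year's weekday for Nov 24 and 19 January:
  2095: Thu/Wed  2096: Sat/Thu  2097: Sun/Sat ✓  2098: Mon/Sun  2099: Tue/Mon  2100: Wed/Tue  2101: Thu/Wed  2102: Fri/Thu  2103: Sat/Fri  2104: Mon/Sat  2105: Tue/Mon  2106: Wed/Tue  2107: Thu/Wed  2108: Sat/Thu  …(4 more)…  2113: Fri/Thu  2114: Sat/Fri  2115: Sun/Sat ✓  2116: Tue/Sun  2117: Wed/Tue  2118: Thu/Wed  2119: Fri/Thu  2120: Sun/Fri  2121: Mon/Sun  2122: Tue/Mon  2123: Wed/Tue  2124: Fri/Wed  2125: Sat/Fri  2126: Sun/Sat ✓
Both conditions hold in: 2097, 2109, 2115, 2126 — 4.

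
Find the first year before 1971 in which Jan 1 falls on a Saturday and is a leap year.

1944

Jan 1 advances by 2 weekdays after a leap year and by 1 after a common year.
1971: Jan 1 is Friday.
1970: Thursday
1969: Wednesday
1968: Monday (leap)
1967: Sunday
1966: Saturday
1965: Friday
1964: Wednesday (leap)
1963: Tuesday
1962: Monday
1961: Sunday
1960: Friday (leap)
1959: Thursday
1958: Wednesday
1957: Tuesday
1956: Sunday (leap)
1955: Saturday
1954: Friday
1953: Thursday
1952: Tuesday (leap)
1951: Monday
1950: Sunday
1949: Saturday
1948: Thursday (leap)
1947: Wednesday
1946: Tuesday
1945: Monday
1944: Saturday (leap)
1944 begins on a Saturday and is a leap year.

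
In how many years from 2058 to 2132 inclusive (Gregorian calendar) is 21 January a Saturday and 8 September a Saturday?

Check each year's weekday for 21 January and 8 September:
  2058: Mon/Sun  2059: Tue/Mon  2060: Wed/Wed  2061: Fri/Thu  2062: Sat/Fri  2063: Sun/Sat  2064: Mon/Mon  2065: Wed/Tue  2066: Thu/Wed  2067: Fri/Thu  2068: Sat/Sat ✓  2069: Mon/Sun  2070: Tue/Mon  2071: Wed/Tue  …(47 more)…  2119: Sat/Fri  2120: Sun/Sun  2121: Tue/Mon  2122: Wed/Tue  2123: Thu/Wed  2124: Fri/Fri  2125: Sun/Sat  2126: Mon/Sun  2127: Tue/Mon  2128: Wed/Wed  2129: Fri/Thu  2130: Sat/Fri  2131: Sun/Sat  2132: Mon/Mon
Both conditions hold in: 2068, 2096, 2108 — 3.

3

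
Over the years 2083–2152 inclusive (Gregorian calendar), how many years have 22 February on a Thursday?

Track 22 February's weekday year by year (advancing +1, or +2 across a Feb 29):
  2083: Mon  2084: Tue (+1)  2085: Thu (+2) ✓  2086: Fri (+1)  2087: Sat (+1)
  2088: Sun (+1)  2089: Tue (+2)  2090: Wed (+1)  2091: Thu (+1) ✓  2092: Fri (+1)
  2093: Sun (+2)  2094: Mon (+1)  2095: Tue (+1)  2096: Wed (+1)  … (42 more years) …
  2139: Sun (+1)  2140: Mon (+1)  2141: Wed (+2)  2142: Thu (+1) ✓  2143: Fri (+1)
  2144: Sat (+1)  2145: Mon (+2)  2146: Tue (+1)  2147: Wed (+1)  2148: Thu (+1) ✓
  2149: Sat (+2)  2150: Sun (+1)  2151: Mon (+1)  2152: Tue (+1)
Thursday years: 2085, 2091, 2103, 2114, 2120, 2125, 2131, 2142, 2148 — 9 in total.

9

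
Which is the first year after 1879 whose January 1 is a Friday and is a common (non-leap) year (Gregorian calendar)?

1886

Jan 1 advances by 2 weekdays after a leap year and by 1 after a common year.
1879: Jan 1 is Wednesday.
1880: Thursday (leap)
1881: Saturday
1882: Sunday
1883: Monday
1884: Tuesday (leap)
1885: Thursday
1886: Friday
1886 begins on a Friday and is a common year.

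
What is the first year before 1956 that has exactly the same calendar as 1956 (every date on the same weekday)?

Two years share a calendar iff Jan 1 falls on the same weekday and both are leap or both are common. 1956: Jan 1 is Sunday, leap year.
1955: Jan 1 Saturday, common
1954: Jan 1 Friday, common
1953: Jan 1 Thursday, common
1952: Jan 1 Tuesday, leap
1951: Jan 1 Monday, common
1950: Jan 1 Sunday, common
1949: Jan 1 Saturday, common
1948: Jan 1 Thursday, leap
1947: Jan 1 Wednesday, common
1946: Jan 1 Tuesday, common
1945: Jan 1 Monday, common
1944: Jan 1 Saturday, leap
1943: Jan 1 Friday, common
1942: Jan 1 Thursday, common
1941: Jan 1 Wednesday, common
1940: Jan 1 Monday, leap
1939: Jan 1 Sunday, common
1938: Jan 1 Saturday, common
1937: Jan 1 Friday, common
1936: Jan 1 Wednesday, leap
1935: Jan 1 Tuesday, common
1934: Jan 1 Monday, common
1933: Jan 1 Sunday, common
1932: Jan 1 Friday, leap
1931: Jan 1 Thursday, common
1930: Jan 1 Wednesday, common
1929: Jan 1 Tuesday, common
1928: Jan 1 Sunday, leap
1928 matches on both conditions.

1928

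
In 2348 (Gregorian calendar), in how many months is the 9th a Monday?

Check the 9th of each month of 2348: Jan 9: Fri, Feb 9: Mon, Mar 9: Tue, Apr 9: Fri, May 9: Sun, Jun 9: Wed, Jul 9: Fri, Aug 9: Mon, Sep 9: Thu, Oct 9: Sat, Nov 9: Tue, Dec 9: Thu.
Monday occurs in February, August — 2 months.

2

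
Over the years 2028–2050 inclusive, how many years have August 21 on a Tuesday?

Track August 21's weekday year by year (advancing +1, or +2 across a Feb 29):
  2028: Mon  2029: Tue (+1) ✓  2030: Wed (+1)  2031: Thu (+1)  2032: Sat (+2)
  2033: Sun (+1)  2034: Mon (+1)  2035: Tue (+1) ✓  2036: Thu (+2)  2037: Fri (+1)
  2038: Sat (+1)  2039: Sun (+1)  2040: Tue (+2) ✓  2041: Wed (+1)  2042: Thu (+1)
  2043: Fri (+1)  2044: Sun (+2)  2045: Mon (+1)  2046: Tue (+1) ✓  2047: Wed (+1)
  2048: Fri (+2)  2049: Sat (+1)  2050: Sun (+1)
Tuesday years: 2029, 2035, 2040, 2046 — 4 in total.

4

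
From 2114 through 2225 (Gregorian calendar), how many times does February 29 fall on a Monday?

4

Leap years in 2114–2225: 27 of them.
Feb 29 weekday advances by 5 (mod 7) from one leap year to the next four years later (or differs when a century non-leap intervenes).
Leap-day weekdays: 2116:Sat 2120:Thu 2124:Tue 2128:Sun 2132:Fri 2136:Wed 2140:Mon✓ 2144:Sat 2148:Thu 2152:Tue 2156:Sun 2160:Fri 2164:Wed 2168:Mon✓ 2172:Sat 2176:Thu 2180:Tue 2184:Sun 2188:Fri 2192:Wed 2196:Mon✓ 2204:Wed 2208:Mon✓ 2212:Sat 2216:Thu 2220:Tue 2224:Sun
Monday: 2140, 2168, 2196, 2208 → 4.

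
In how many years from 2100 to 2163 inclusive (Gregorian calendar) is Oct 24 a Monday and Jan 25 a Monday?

Check each year's weekday for Oct 24 and Jan 25:
  2100: Sun/Mon  2101: Mon/Tue  2102: Tue/Wed  2103: Wed/Thu  2104: Fri/Fri  2105: Sat/Sun  2106: Sun/Mon  2107: Mon/Tue  2108: Wed/Wed  2109: Thu/Fri  2110: Fri/Sat  2111: Sat/Sun  2112: Mon/Mon ✓  2113: Tue/Wed  …(36 more)…  2150: Sat/Sun  2151: Sun/Mon  2152: Tue/Tue  2153: Wed/Thu  2154: Thu/Fri  2155: Fri/Sat  2156: Sun/Sun  2157: Mon/Tue  2158: Tue/Wed  2159: Wed/Thu  2160: Fri/Fri  2161: Sat/Sun  2162: Sun/Mon  2163: Mon/Tue
Both conditions hold in: 2112, 2140 — 2.

2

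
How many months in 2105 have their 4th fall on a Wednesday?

Check the 4th of each month of 2105: Jan 4: Sun, Feb 4: Wed, Mar 4: Wed, Apr 4: Sat, May 4: Mon, Jun 4: Thu, Jul 4: Sat, Aug 4: Tue, Sep 4: Fri, Oct 4: Sun, Nov 4: Wed, Dec 4: Fri.
Wednesday occurs in February, March, November — 3 months.

3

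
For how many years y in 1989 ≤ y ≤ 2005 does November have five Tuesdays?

5

November has 30 days; it has five Tuesdays when Tuesday falls among the first (month-length − 28) days — i.e. when November 1 is one of Tuesday/Monday.
November 1 by year: 1989:Wed 1990:Thu 1991:Fri 1992:Sun 1993:Mon✓ 1994:Tue✓ 1995:Wed 1996:Fri 1997:Sat 1998:Sun 1999:Mon✓ 2000:Wed 2001:Thu 2002:Fri 2003:Sat 2004:Mon✓ 2005:Tue✓
Years with five Tuesdays: 1993, 1994, 1999, 2004, 2005 → 5.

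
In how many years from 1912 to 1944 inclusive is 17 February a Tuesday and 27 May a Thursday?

1

Check each year's weekday for 17 February and 27 May:
  1912: Sat/Mon  1913: Mon/Tue  1914: Tue/Wed  1915: Wed/Thu  1916: Thu/Sat  1917: Sat/Sun  1918: Sun/Mon  1919: Mon/Tue  1920: Tue/Thu ✓  1921: Thu/Fri  1922: Fri/Sat  1923: Sat/Sun  1924: Sun/Tue  1925: Tue/Wed  …(5 more)…  1931: Tue/Wed  1932: Wed/Fri  1933: Fri/Sat  1934: Sat/Sun  1935: Sun/Mon  1936: Mon/Wed  1937: Wed/Thu  1938: Thu/Fri  1939: Fri/Sat  1940: Sat/Mon  1941: Mon/Tue  1942: Tue/Wed  1943: Wed/Thu  1944: Thu/Sat
Both conditions hold in: 1920 — 1.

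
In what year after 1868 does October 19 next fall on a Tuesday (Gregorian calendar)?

1869

From one year to the next, a fixed date's weekday advances by 1, or by 2 when a Feb 29 lies between the two dates.
1868: October 19 is Monday.
1869: Tuesday (+1)
October 19 falls on a Tuesday in 1869.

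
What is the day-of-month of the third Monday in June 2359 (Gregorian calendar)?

15

June 1, 2359 is a Monday, so the first Monday is the 1st.
The third Monday is 1 + 14 = 15.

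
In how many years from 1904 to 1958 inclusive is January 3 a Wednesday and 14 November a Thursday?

2

Check each year's weekday for January 3 and 14 November:
  1904: Sun/Mon  1905: Tue/Tue  1906: Wed/Wed  1907: Thu/Thu  1908: Fri/Sat  1909: Sun/Sun  1910: Mon/Mon  1911: Tue/Tue  1912: Wed/Thu ✓  1913: Fri/Fri  1914: Sat/Sat  1915: Sun/Sun  1916: Mon/Tue  1917: Wed/Wed  …(27 more)…  1945: Wed/Wed  1946: Thu/Thu  1947: Fri/Fri  1948: Sat/Sun  1949: Mon/Mon  1950: Tue/Tue  1951: Wed/Wed  1952: Thu/Fri  1953: Sat/Sat  1954: Sun/Sun  1955: Mon/Mon  1956: Tue/Wed  1957: Thu/Thu  1958: Fri/Fri
Both conditions hold in: 1912, 1940 — 2.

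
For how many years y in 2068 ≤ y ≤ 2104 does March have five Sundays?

16

March has 31 days; it has five Sundays when Sunday falls among the first (month-length − 28) days — i.e. when March 1 is one of Sunday/Saturday/Friday.
March 1 by year: 2068:Thu 2069:Fri✓ 2070:Sat✓ 2071:Sun✓ 2072:Tue 2073:Wed 2074:Thu 2075:Fri✓ 2076:Sun✓ 2077:Mon 2078:Tue 2079:Wed 2080:Fri✓ 2081:Sat✓ 2082:Sun✓ …(7 more)… 2090:Wed 2091:Thu 2092:Sat✓ 2093:Sun✓ 2094:Mon 2095:Tue 2096:Thu 2097:Fri✓ 2098:Sat✓ 2099:Sun✓ 2100:Mon 2101:Tue 2102:Wed 2103:Thu 2104:Sat✓
Years with five Sundays: 2069, 2070, 2071, 2075, 2076, 2080, 2081, 2082, 2086, 2087, 2092, 2093, 2097, 2098, 2099, 2104 → 16.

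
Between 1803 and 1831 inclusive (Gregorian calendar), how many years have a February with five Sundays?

1

February has 28 days (29 in leap years); it has five Sundays when Sunday falls among the first (month-length − 28) days — i.e. when February 1 is Sunday in a leap year (never in a common year).
February 1 by year: 1803:Tue 1804:Wed 1805:Fri 1806:Sat 1807:Sun 1808:Mon 1809:Wed 1810:Thu 1811:Fri 1812:Sat 1813:Mon 1814:Tue 1815:Wed 1816:Thu 1817:Sat 1818:Sun 1819:Mon 1820:Tue 1821:Thu 1822:Fri 1823:Sat 1824:Sun✓ 1825:Tue 1826:Wed 1827:Thu 1828:Fri 1829:Sun 1830:Mon 1831:Tue
Years with five Sundays: 1824 → 1.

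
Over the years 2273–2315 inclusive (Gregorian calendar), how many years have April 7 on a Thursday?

Track April 7's weekday year by year (advancing +1, or +2 across a Feb 29):
  2273: Mon  2274: Tue (+1)  2275: Wed (+1)  2276: Fri (+2)  2277: Sat (+1)
  2278: Sun (+1)  2279: Mon (+1)  2280: Wed (+2)  2281: Thu (+1) ✓  2282: Fri (+1)
  2283: Sat (+1)  2284: Mon (+2)  2285: Tue (+1)  2286: Wed (+1)  … (15 more years) …
  2302: Mon (+1)  2303: Tue (+1)  2304: Thu (+2) ✓  2305: Fri (+1)  2306: Sat (+1)
  2307: Sun (+1)  2308: Tue (+2)  2309: Wed (+1)  2310: Thu (+1) ✓  2311: Fri (+1)
  2312: Sun (+2)  2313: Mon (+1)  2314: Tue (+1)  2315: Wed (+1)
Thursday years: 2281, 2287, 2292, 2298, 2304, 2310 — 6 in total.

6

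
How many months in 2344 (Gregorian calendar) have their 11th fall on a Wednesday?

Check the 11th of each month of 2344: Jan 11: Tue, Feb 11: Fri, Mar 11: Sat, Apr 11: Tue, May 11: Thu, Jun 11: Sun, Jul 11: Tue, Aug 11: Fri, Sep 11: Mon, Oct 11: Wed, Nov 11: Sat, Dec 11: Mon.
Wednesday occurs in October — 1 month.

1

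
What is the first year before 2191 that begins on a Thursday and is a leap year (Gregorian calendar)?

2184

Jan 1 advances by 2 weekdays after a leap year and by 1 after a common year.
2191: Jan 1 is Saturday.
2190: Friday
2189: Thursday
2188: Tuesday (leap)
2187: Monday
2186: Sunday
2185: Saturday
2184: Thursday (leap)
2184 begins on a Thursday and is a leap year.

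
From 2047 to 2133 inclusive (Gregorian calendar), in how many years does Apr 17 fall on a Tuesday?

12

Track Apr 17's weekday year by year (advancing +1, or +2 across a Feb 29):
  2047: Wed  2048: Fri (+2)  2049: Sat (+1)  2050: Sun (+1)  2051: Mon (+1)
  2052: Wed (+2)  2053: Thu (+1)  2054: Fri (+1)  2055: Sat (+1)  2056: Mon (+2)
  2057: Tue (+1) ✓  2058: Wed (+1)  2059: Thu (+1)  2060: Sat (+2)  … (59 more years) …
  2120: Wed (+2)  2121: Thu (+1)  2122: Fri (+1)  2123: Sat (+1)  2124: Mon (+2)
  2125: Tue (+1) ✓  2126: Wed (+1)  2127: Thu (+1)  2128: Sat (+2)  2129: Sun (+1)
  2130: Mon (+1)  2131: Tue (+1) ✓  2132: Thu (+2)  2133: Fri (+1)
Tuesday years: 2057, 2063, 2068, 2074, 2085, 2091, 2096, 2103, 2108, 2114, 2125, 2131 — 12 in total.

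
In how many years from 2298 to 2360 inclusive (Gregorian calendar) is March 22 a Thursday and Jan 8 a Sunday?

2

Check each year's weekday for March 22 and Jan 8:
  2298: Tue/Sat  2299: Wed/Sun  2300: Thu/Mon  2301: Fri/Tue  2302: Sat/Wed  2303: Sun/Thu  2304: Tue/Fri  2305: Wed/Sun  2306: Thu/Mon  2307: Fri/Tue  2308: Sun/Wed  2309: Mon/Fri  2310: Tue/Sat  2311: Wed/Sun  …(35 more)…  2347: Sat/Wed  2348: Mon/Thu  2349: Tue/Sat  2350: Wed/Sun  2351: Thu/Mon  2352: Sat/Tue  2353: Sun/Thu  2354: Mon/Fri  2355: Tue/Sat  2356: Thu/Sun ✓  2357: Fri/Tue  2358: Sat/Wed  2359: Sun/Thu  2360: Tue/Fri
Both conditions hold in: 2328, 2356 — 2.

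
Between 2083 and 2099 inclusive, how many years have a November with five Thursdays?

5

November has 30 days; it has five Thursdays when Thursday falls among the first (month-length − 28) days — i.e. when November 1 is one of Thursday/Wednesday.
November 1 by year: 2083:Mon 2084:Wed✓ 2085:Thu✓ 2086:Fri 2087:Sat 2088:Mon 2089:Tue 2090:Wed✓ 2091:Thu✓ 2092:Sat 2093:Sun 2094:Mon 2095:Tue 2096:Thu✓ 2097:Fri 2098:Sat 2099:Sun
Years with five Thursdays: 2084, 2085, 2090, 2091, 2096 → 5.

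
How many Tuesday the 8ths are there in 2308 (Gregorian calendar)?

2

Check the 8th of each month of 2308: Jan 8: Wed, Feb 8: Sat, Mar 8: Sun, Apr 8: Wed, May 8: Fri, Jun 8: Mon, Jul 8: Wed, Aug 8: Sat, Sep 8: Tue, Oct 8: Thu, Nov 8: Sun, Dec 8: Tue.
Tuesday occurs in September, December — 2 months.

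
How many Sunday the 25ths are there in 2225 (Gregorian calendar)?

Check the 25th of each month of 2225: Jan 25: Tue, Feb 25: Fri, Mar 25: Fri, Apr 25: Mon, May 25: Wed, Jun 25: Sat, Jul 25: Mon, Aug 25: Thu, Sep 25: Sun, Oct 25: Tue, Nov 25: Fri, Dec 25: Sun.
Sunday occurs in September, December — 2 months.

2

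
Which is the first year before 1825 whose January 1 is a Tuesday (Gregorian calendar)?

Jan 1 advances by 2 weekdays after a leap year and by 1 after a common year.
1825: Jan 1 is Saturday.
1824: Thursday (leap)
1823: Wednesday
1822: Tuesday
1822 begins on a Tuesday

1822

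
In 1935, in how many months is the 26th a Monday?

1

Check the 26th of each month of 1935: Jan 26: Sat, Feb 26: Tue, Mar 26: Tue, Apr 26: Fri, May 26: Sun, Jun 26: Wed, Jul 26: Fri, Aug 26: Mon, Sep 26: Thu, Oct 26: Sat, Nov 26: Tue, Dec 26: Thu.
Monday occurs in August — 1 month.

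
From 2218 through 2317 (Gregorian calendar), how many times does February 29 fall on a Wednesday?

Leap years in 2218–2317: 24 of them.
Feb 29 weekday advances by 5 (mod 7) from one leap year to the next four years later (or differs when a century non-leap intervenes).
Leap-day weekdays: 2220:Tue 2224:Sun 2228:Fri 2232:Wed✓ 2236:Mon 2240:Sat 2244:Thu 2248:Tue 2252:Sun 2256:Fri 2260:Wed✓ 2264:Mon 2268:Sat 2272:Thu 2276:Tue 2280:Sun 2284:Fri 2288:Wed✓ 2292:Mon 2296:Sat 2304:Mon 2308:Sat 2312:Thu 2316:Tue
Wednesday: 2232, 2260, 2288 → 3.

3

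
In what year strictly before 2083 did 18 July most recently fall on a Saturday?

From one year to the next, a fixed date's weekday advances by 1, or by 2 when a Feb 29 lies between the two dates.
2083: July 18 is Sunday.
2082: Saturday (−1)
18 July falls on a Saturday in 2082.

2082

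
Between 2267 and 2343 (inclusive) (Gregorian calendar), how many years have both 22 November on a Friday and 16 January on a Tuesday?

3

Check each year's weekday for 22 November and 16 January:
  2267: Fri/Wed  2268: Sun/Thu  2269: Mon/Sat  2270: Tue/Sun  2271: Wed/Mon  2272: Fri/Tue ✓  2273: Sat/Thu  2274: Sun/Fri  2275: Mon/Sat  2276: Wed/Sun  2277: Thu/Tue  2278: Fri/Wed  2279: Sat/Thu  2280: Mon/Fri  …(49 more)…  2330: Sat/Thu  2331: Sun/Fri  2332: Tue/Sat  2333: Wed/Mon  2334: Thu/Tue  2335: Fri/Wed  2336: Sun/Thu  2337: Mon/Sat  2338: Tue/Sun  2339: Wed/Mon  2340: Fri/Tue ✓  2341: Sat/Thu  2342: Sun/Fri  2343: Mon/Sat
Both conditions hold in: 2272, 2312, 2340 — 3.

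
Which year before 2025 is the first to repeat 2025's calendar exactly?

2014

Two years share a calendar iff Jan 1 falls on the same weekday and both are leap or both are common. 2025: Jan 1 is Wednesday, common year.
2024: Jan 1 Monday, leap
2023: Jan 1 Sunday, common
2022: Jan 1 Saturday, common
2021: Jan 1 Friday, common
2020: Jan 1 Wednesday, leap
2019: Jan 1 Tuesday, common
2018: Jan 1 Monday, common
2017: Jan 1 Sunday, common
2016: Jan 1 Friday, leap
2015: Jan 1 Thursday, common
2014: Jan 1 Wednesday, common
2014 matches on both conditions.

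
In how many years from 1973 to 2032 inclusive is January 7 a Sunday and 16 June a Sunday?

2

Check each year's weekday for January 7 and 16 June:
  1973: Sun/Sat  1974: Mon/Sun  1975: Tue/Mon  1976: Wed/Wed  1977: Fri/Thu  1978: Sat/Fri  1979: Sun/Sat  1980: Mon/Mon  1981: Wed/Tue  1982: Thu/Wed  1983: Fri/Thu  1984: Sat/Sat  1985: Mon/Sun  1986: Tue/Mon  …(32 more)…  2019: Mon/Sun  2020: Tue/Tue  2021: Thu/Wed  2022: Fri/Thu  2023: Sat/Fri  2024: Sun/Sun ✓  2025: Tue/Mon  2026: Wed/Tue  2027: Thu/Wed  2028: Fri/Fri  2029: Sun/Sat  2030: Mon/Sun  2031: Tue/Mon  2032: Wed/Wed
Both conditions hold in: 1996, 2024 — 2.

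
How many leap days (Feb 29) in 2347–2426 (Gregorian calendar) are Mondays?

Leap years in 2347–2426: 20 of them.
Feb 29 weekday advances by 5 (mod 7) from one leap year to the next four years later (or differs when a century non-leap intervenes).
Leap-day weekdays: 2348:Sun 2352:Fri 2356:Wed 2360:Mon✓ 2364:Sat 2368:Thu 2372:Tue 2376:Sun 2380:Fri 2384:Wed 2388:Mon✓ 2392:Sat 2396:Thu 2400:Tue 2404:Sun 2408:Fri 2412:Wed 2416:Mon✓ 2420:Sat 2424:Thu
Monday: 2360, 2388, 2416 → 3.

3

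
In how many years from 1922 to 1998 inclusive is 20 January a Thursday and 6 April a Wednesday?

Check each year's weekday for 20 January and 6 April:
  1922: Fri/Thu  1923: Sat/Fri  1924: Sun/Sun  1925: Tue/Mon  1926: Wed/Tue  1927: Thu/Wed ✓  1928: Fri/Fri  1929: Sun/Sat  1930: Mon/Sun  1931: Tue/Mon  1932: Wed/Wed  1933: Fri/Thu  1934: Sat/Fri  1935: Sun/Sat  …(49 more)…  1985: Sun/Sat  1986: Mon/Sun  1987: Tue/Mon  1988: Wed/Wed  1989: Fri/Thu  1990: Sat/Fri  1991: Sun/Sat  1992: Mon/Mon  1993: Wed/Tue  1994: Thu/Wed ✓  1995: Fri/Thu  1996: Sat/Sat  1997: Mon/Sun  1998: Tue/Mon
Both conditions hold in: 1927, 1938, 1949, 1955, 1966, 1977, 1983, 1994 — 8.

8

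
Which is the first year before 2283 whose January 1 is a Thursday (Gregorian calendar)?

Jan 1 advances by 2 weekdays after a leap year and by 1 after a common year.
2283: Jan 1 is Monday.
2282: Sunday
2281: Saturday
2280: Thursday (leap)
2280 begins on a Thursday

2280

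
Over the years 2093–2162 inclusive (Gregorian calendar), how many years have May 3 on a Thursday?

10

Track May 3's weekday year by year (advancing +1, or +2 across a Feb 29):
  2093: Sun  2094: Mon (+1)  2095: Tue (+1)  2096: Thu (+2) ✓  2097: Fri (+1)
  2098: Sat (+1)  2099: Sun (+1)  2100: Mon (+1)  2101: Tue (+1)  2102: Wed (+1)
  2103: Thu (+1) ✓  2104: Sat (+2)  2105: Sun (+1)  2106: Mon (+1)  … (42 more years) …
  2149: Sat (+1)  2150: Sun (+1)  2151: Mon (+1)  2152: Wed (+2)  2153: Thu (+1) ✓
  2154: Fri (+1)  2155: Sat (+1)  2156: Mon (+2)  2157: Tue (+1)  2158: Wed (+1)
  2159: Thu (+1) ✓  2160: Sat (+2)  2161: Sun (+1)  2162: Mon (+1)
Thursday years: 2096, 2103, 2108, 2114, 2125, 2131, 2136, 2142, 2153, 2159 — 10 in total.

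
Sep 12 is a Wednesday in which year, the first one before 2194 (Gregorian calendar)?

From one year to the next, a fixed date's weekday advances by 1, or by 2 when a Feb 29 lies between the two dates.
2194: September 12 is Friday.
2193: Thursday (−1)
2192: Wednesday (−1)
Sep 12 falls on a Wednesday in 2192.

2192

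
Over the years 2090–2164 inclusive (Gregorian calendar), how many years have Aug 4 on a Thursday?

Track Aug 4's weekday year by year (advancing +1, or +2 across a Feb 29):
  2090: Fri  2091: Sat (+1)  2092: Mon (+2)  2093: Tue (+1)  2094: Wed (+1)
  2095: Thu (+1) ✓  2096: Sat (+2)  2097: Sun (+1)  2098: Mon (+1)  2099: Tue (+1)
  2100: Wed (+1)  2101: Thu (+1) ✓  2102: Fri (+1)  2103: Sat (+1)  … (47 more years) …
  2151: Wed (+1)  2152: Fri (+2)  2153: Sat (+1)  2154: Sun (+1)  2155: Mon (+1)
  2156: Wed (+2)  2157: Thu (+1) ✓  2158: Fri (+1)  2159: Sat (+1)  2160: Mon (+2)
  2161: Tue (+1)  2162: Wed (+1)  2163: Thu (+1) ✓  2164: Sat (+2)
Thursday years: 2095, 2101, 2107, 2112, 2118, 2129, 2135, 2140, 2146, 2157, 2163 — 11 in total.

11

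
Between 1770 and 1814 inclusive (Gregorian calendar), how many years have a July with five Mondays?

19

July has 31 days; it has five Mondays when Monday falls among the first (month-length − 28) days — i.e. when July 1 is one of Monday/Sunday/Saturday.
July 1 by year: 1770:Sun✓ 1771:Mon✓ 1772:Wed 1773:Thu 1774:Fri 1775:Sat✓ 1776:Mon✓ 1777:Tue 1778:Wed 1779:Thu 1780:Sat✓ 1781:Sun✓ 1782:Mon✓ 1783:Tue 1784:Thu …(15 more)… 1800:Tue 1801:Wed 1802:Thu 1803:Fri 1804:Sun✓ 1805:Mon✓ 1806:Tue 1807:Wed 1808:Fri 1809:Sat✓ 1810:Sun✓ 1811:Mon✓ 1812:Wed 1813:Thu 1814:Fri
Years with five Mondays: 1770, 1771, 1775, 1776, 1780, 1781, 1782, 1786, 1787, 1792, 1793, 1797, 1798, 1799, 1804, 1805, 1809, 1810, 1811 → 19.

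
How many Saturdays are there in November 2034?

4

November 2034 has 30 days and begins on Wednesday.
The first Saturday is November 4.
Saturdays fall on 4, 11, 18, 25 — that's 4.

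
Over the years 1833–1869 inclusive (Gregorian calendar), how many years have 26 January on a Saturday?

6

Track 26 January's weekday year by year (advancing +1, or +2 across a Feb 29):
  1833: Sat ✓  1834: Sun (+1)  1835: Mon (+1)  1836: Tue (+1)  1837: Thu (+2)
  1838: Fri (+1)  1839: Sat (+1) ✓  1840: Sun (+1)  1841: Tue (+2)  1842: Wed (+1)
  1843: Thu (+1)  1844: Fri (+1)  1845: Sun (+2)  1846: Mon (+1)  … (9 more years) …
  1856: Sat (+1) ✓  1857: Mon (+2)  1858: Tue (+1)  1859: Wed (+1)  1860: Thu (+1)
  1861: Sat (+2) ✓  1862: Sun (+1)  1863: Mon (+1)  1864: Tue (+1)  1865: Thu (+2)
  1866: Fri (+1)  1867: Sat (+1) ✓  1868: Sun (+1)  1869: Tue (+2)
Saturday years: 1833, 1839, 1850, 1856, 1861, 1867 — 6 in total.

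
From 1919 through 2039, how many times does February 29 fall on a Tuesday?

4

Leap years in 1919–2039: 30 of them.
Feb 29 weekday advances by 5 (mod 7) from one leap year to the next four years later (or differs when a century non-leap intervenes).
Leap-day weekdays: 1920:Sun 1924:Fri 1928:Wed 1932:Mon 1936:Sat 1940:Thu 1944:Tue✓ 1948:Sun 1952:Fri 1956:Wed 1960:Mon 1964:Sat 1968:Thu …(4 more)… 1988:Mon 1992:Sat 1996:Thu 2000:Tue✓ 2004:Sun 2008:Fri 2012:Wed 2016:Mon 2020:Sat 2024:Thu 2028:Tue✓ 2032:Sun 2036:Fri
Tuesday: 1944, 1972, 2000, 2028 → 4.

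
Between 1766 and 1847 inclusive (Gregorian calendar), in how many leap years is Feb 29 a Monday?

4

Leap years in 1766–1847: 19 of them.
Feb 29 weekday advances by 5 (mod 7) from one leap year to the next four years later (or differs when a century non-leap intervenes).
Leap-day weekdays: 1768:Mon✓ 1772:Sat 1776:Thu 1780:Tue 1784:Sun 1788:Fri 1792:Wed 1796:Mon✓ 1804:Wed 1808:Mon✓ 1812:Sat 1816:Thu 1820:Tue 1824:Sun 1828:Fri 1832:Wed 1836:Mon✓ 1840:Sat 1844:Thu
Monday: 1768, 1796, 1808, 1836 → 4.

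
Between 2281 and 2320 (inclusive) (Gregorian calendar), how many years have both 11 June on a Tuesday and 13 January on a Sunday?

Check each year's weekday for 11 June and 13 January:
  2281: Sat/Thu  2282: Sun/Fri  2283: Mon/Sat  2284: Wed/Sun  2285: Thu/Tue  2286: Fri/Wed  2287: Sat/Thu  2288: Mon/Fri  2289: Tue/Sun ✓  2290: Wed/Mon  2291: Thu/Tue  2292: Sat/Wed  2293: Sun/Fri  2294: Mon/Sat  …(12 more)…  2307: Tue/Sun ✓  2308: Thu/Mon  2309: Fri/Wed  2310: Sat/Thu  2311: Sun/Fri  2312: Tue/Sat  2313: Wed/Mon  2314: Thu/Tue  2315: Fri/Wed  2316: Sun/Thu  2317: Mon/Sat  2318: Tue/Sun ✓  2319: Wed/Mon  2320: Fri/Tue
Both conditions hold in: 2289, 2295, 2301, 2307, 2318 — 5.

5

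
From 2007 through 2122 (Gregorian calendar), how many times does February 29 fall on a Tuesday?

Leap years in 2007–2122: 28 of them.
Feb 29 weekday advances by 5 (mod 7) from one leap year to the next four years later (or differs when a century non-leap intervenes).
Leap-day weekdays: 2008:Fri 2012:Wed 2016:Mon 2020:Sat 2024:Thu 2028:Tue✓ 2032:Sun 2036:Fri 2040:Wed 2044:Mon 2048:Sat 2052:Thu 2056:Tue✓ 2060:Sun 2064:Fri 2068:Wed 2072:Mon 2076:Sat 2080:Thu 2084:Tue✓ 2088:Sun 2092:Fri 2096:Wed 2104:Fri 2108:Wed 2112:Mon 2116:Sat 2120:Thu
Tuesday: 2028, 2056, 2084 → 3.

3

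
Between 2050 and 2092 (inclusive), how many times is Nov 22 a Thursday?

Track Nov 22's weekday year by year (advancing +1, or +2 across a Feb 29):
  2050: Tue  2051: Wed (+1)  2052: Fri (+2)  2053: Sat (+1)  2054: Sun (+1)
  2055: Mon (+1)  2056: Wed (+2)  2057: Thu (+1) ✓  2058: Fri (+1)  2059: Sat (+1)
  2060: Mon (+2)  2061: Tue (+1)  2062: Wed (+1)  2063: Thu (+1) ✓  … (15 more years) …
  2079: Wed (+1)  2080: Fri (+2)  2081: Sat (+1)  2082: Sun (+1)  2083: Mon (+1)
  2084: Wed (+2)  2085: Thu (+1) ✓  2086: Fri (+1)  2087: Sat (+1)  2088: Mon (+2)
  2089: Tue (+1)  2090: Wed (+1)  2091: Thu (+1) ✓  2092: Sat (+2)
Thursday years: 2057, 2063, 2068, 2074, 2085, 2091 — 6 in total.

6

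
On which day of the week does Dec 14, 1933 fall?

January 1, 1933 is a Sunday.
December 14 is day 348 of the year, i.e. 347 days after Jan 1.
347 mod 7 = 4, so advance 4 weekdays from Sunday: Thursday.

Thursday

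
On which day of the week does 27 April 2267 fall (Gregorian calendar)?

January 1, 2267 is a Tuesday.
April 27 is day 117 of the year, i.e. 116 days after Jan 1.
116 mod 7 = 4, so advance 4 weekdays from Tuesday: Saturday.

Saturday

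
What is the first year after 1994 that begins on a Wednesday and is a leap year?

2020

Jan 1 advances by 2 weekdays after a leap year and by 1 after a common year.
1994: Jan 1 is Saturday.
1995: Sunday
1996: Monday (leap)
1997: Wednesday
1998: Thursday
1999: Friday
2000: Saturday (leap)
2001: Monday
2002: Tuesday
2003: Wednesday
2004: Thursday (leap)
2005: Saturday
2006: Sunday
2007: Monday
2008: Tuesday (leap)
2009: Thursday
2010: Friday
2011: Saturday
2012: Sunday (leap)
2013: Tuesday
2014: Wednesday
2015: Thursday
2016: Friday (leap)
2017: Sunday
2018: Monday
2019: Tuesday
2020: Wednesday (leap)
2020 begins on a Wednesday and is a leap year.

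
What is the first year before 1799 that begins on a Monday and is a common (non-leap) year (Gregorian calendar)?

1798

Jan 1 advances by 2 weekdays after a leap year and by 1 after a common year.
1799: Jan 1 is Tuesday.
1798: Monday
1798 begins on a Monday and is a common year.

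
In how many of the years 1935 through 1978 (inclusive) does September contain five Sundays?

September has 30 days; it has five Sundays when Sunday falls among the first (month-length − 28) days — i.e. when September 1 is one of Sunday/Saturday.
September 1 by year: 1935:Sun✓ 1936:Tue 1937:Wed 1938:Thu 1939:Fri 1940:Sun✓ 1941:Mon 1942:Tue 1943:Wed 1944:Fri 1945:Sat✓ 1946:Sun✓ 1947:Mon 1948:Wed 1949:Thu …(14 more)… 1964:Tue 1965:Wed 1966:Thu 1967:Fri 1968:Sun✓ 1969:Mon 1970:Tue 1971:Wed 1972:Fri 1973:Sat✓ 1974:Sun✓ 1975:Mon 1976:Wed 1977:Thu 1978:Fri
Years with five Sundays: 1935, 1940, 1945, 1946, 1951, 1956, 1957, 1962, 1963, 1968, 1973, 1974 → 12.

12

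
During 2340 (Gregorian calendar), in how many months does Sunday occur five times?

4

A month of length L has five Sundays iff its first Sunday is on day ≤ L−28 (so day 1–3 in a 31-day month, 1–2 in a 30-day month, day 1 in a leap February).
Checking each month of 2340: Jan starts Mon (31d); Feb starts Thu (29d); Mar starts Fri (31d) ✓; Apr starts Mon (30d); May starts Wed (31d); Jun starts Sat (30d) ✓; Jul starts Mon (31d); Aug starts Thu (31d); Sep starts Sun (30d) ✓; Oct starts Tue (31d); Nov starts Fri (30d); Dec starts Sun (31d) ✓.
Five-Sunday months: March, June, September, December → 4.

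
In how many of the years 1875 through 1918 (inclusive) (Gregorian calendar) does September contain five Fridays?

September has 30 days; it has five Fridays when Friday falls among the first (month-length − 28) days — i.e. when September 1 is one of Friday/Thursday.
September 1 by year: 1875:Wed 1876:Fri✓ 1877:Sat 1878:Sun 1879:Mon 1880:Wed 1881:Thu✓ 1882:Fri✓ 1883:Sat 1884:Mon 1885:Tue 1886:Wed 1887:Thu✓ 1888:Sat 1889:Sun …(14 more)… 1904:Thu✓ 1905:Fri✓ 1906:Sat 1907:Sun 1908:Tue 1909:Wed 1910:Thu✓ 1911:Fri✓ 1912:Sun 1913:Mon 1914:Tue 1915:Wed 1916:Fri✓ 1917:Sat 1918:Sun
Years with five Fridays: 1876, 1881, 1882, 1887, 1892, 1893, 1898, 1899, 1904, 1905, 1910, 1911, 1916 → 13.

13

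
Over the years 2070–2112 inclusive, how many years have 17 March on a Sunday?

5

Track 17 March's weekday year by year (advancing +1, or +2 across a Feb 29):
  2070: Mon  2071: Tue (+1)  2072: Thu (+2)  2073: Fri (+1)  2074: Sat (+1)
  2075: Sun (+1) ✓  2076: Tue (+2)  2077: Wed (+1)  2078: Thu (+1)  2079: Fri (+1)
  2080: Sun (+2) ✓  2081: Mon (+1)  2082: Tue (+1)  2083: Wed (+1)  … (15 more years) …
  2099: Tue (+1)  2100: Wed (+1)  2101: Thu (+1)  2102: Fri (+1)  2103: Sat (+1)
  2104: Mon (+2)  2105: Tue (+1)  2106: Wed (+1)  2107: Thu (+1)  2108: Sat (+2)
  2109: Sun (+1) ✓  2110: Mon (+1)  2111: Tue (+1)  2112: Thu (+2)
Sunday years: 2075, 2080, 2086, 2097, 2109 — 5 in total.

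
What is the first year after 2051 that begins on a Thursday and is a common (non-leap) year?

2054

Jan 1 advances by 2 weekdays after a leap year and by 1 after a common year.
2051: Jan 1 is Sunday.
2052: Monday (leap)
2053: Wednesday
2054: Thursday
2054 begins on a Thursday and is a common year.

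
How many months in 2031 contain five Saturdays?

4

A month of length L has five Saturdays iff its first Saturday is on day ≤ L−28 (so day 1–3 in a 31-day month, 1–2 in a 30-day month, day 1 in a leap February).
Checking each month of 2031: Jan starts Wed (31d); Feb starts Sat (28d); Mar starts Sat (31d) ✓; Apr starts Tue (30d); May starts Thu (31d) ✓; Jun starts Sun (30d); Jul starts Tue (31d); Aug starts Fri (31d) ✓; Sep starts Mon (30d); Oct starts Wed (31d); Nov starts Sat (30d) ✓; Dec starts Mon (31d).
Five-Saturday months: March, May, August, November → 4.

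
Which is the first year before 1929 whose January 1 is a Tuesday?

1924

Jan 1 advances by 2 weekdays after a leap year and by 1 after a common year.
1929: Jan 1 is Tuesday.
1928: Sunday (leap)
1927: Saturday
1926: Friday
1925: Thursday
1924: Tuesday (leap)
1924 begins on a Tuesday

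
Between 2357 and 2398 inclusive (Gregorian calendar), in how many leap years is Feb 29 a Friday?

1

Leap years in 2357–2398: 10 of them.
Feb 29 weekday advances by 5 (mod 7) from one leap year to the next four years later (or differs when a century non-leap intervenes).
Leap-day weekdays: 2360:Mon 2364:Sat 2368:Thu 2372:Tue 2376:Sun 2380:Fri✓ 2384:Wed 2388:Mon 2392:Sat 2396:Thu
Friday: 2380 → 1.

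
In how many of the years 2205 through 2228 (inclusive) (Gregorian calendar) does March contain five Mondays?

March has 31 days; it has five Mondays when Monday falls among the first (month-length − 28) days — i.e. when March 1 is one of Monday/Sunday/Saturday.
March 1 by year: 2205:Fri 2206:Sat✓ 2207:Sun✓ 2208:Tue 2209:Wed 2210:Thu 2211:Fri 2212:Sun✓ 2213:Mon✓ 2214:Tue 2215:Wed 2216:Fri 2217:Sat✓ 2218:Sun✓ 2219:Mon✓ 2220:Wed 2221:Thu 2222:Fri 2223:Sat✓ 2224:Mon✓ 2225:Tue 2226:Wed 2227:Thu 2228:Sat✓
Years with five Mondays: 2206, 2207, 2212, 2213, 2217, 2218, 2219, 2223, 2224, 2228 → 10.

10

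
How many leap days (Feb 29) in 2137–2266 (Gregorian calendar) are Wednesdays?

Leap years in 2137–2266: 31 of them.
Feb 29 weekday advances by 5 (mod 7) from one leap year to the next four years later (or differs when a century non-leap intervenes).
Leap-day weekdays: 2140:Mon 2144:Sat 2148:Thu 2152:Tue 2156:Sun 2160:Fri 2164:Wed✓ 2168:Mon 2172:Sat 2176:Thu 2180:Tue 2184:Sun 2188:Fri …(5 more)… 2216:Thu 2220:Tue 2224:Sun 2228:Fri 2232:Wed✓ 2236:Mon 2240:Sat 2244:Thu 2248:Tue 2252:Sun 2256:Fri 2260:Wed✓ 2264:Mon
Wednesday: 2164, 2192, 2204, 2232, 2260 → 5.

5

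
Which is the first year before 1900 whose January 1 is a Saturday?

1898

Jan 1 advances by 2 weekdays after a leap year and by 1 after a common year.
1900: Jan 1 is Monday.
1899: Sunday
1898: Saturday
1898 begins on a Saturday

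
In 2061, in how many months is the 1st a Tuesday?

Check the 1st of each month of 2061: Jan 1: Sat, Feb 1: Tue, Mar 1: Tue, Apr 1: Fri, May 1: Sun, Jun 1: Wed, Jul 1: Fri, Aug 1: Mon, Sep 1: Thu, Oct 1: Sat, Nov 1: Tue, Dec 1: Thu.
Tuesday occurs in February, March, November — 3 months.

3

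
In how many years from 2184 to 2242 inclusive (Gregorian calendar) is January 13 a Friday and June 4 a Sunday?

Check each year's weekday for January 13 and June 4:
  2184: Tue/Fri  2185: Thu/Sat  2186: Fri/Sun ✓  2187: Sat/Mon  2188: Sun/Wed  2189: Tue/Thu  2190: Wed/Fri  2191: Thu/Sat  2192: Fri/Mon  2193: Sun/Tue  2194: Mon/Wed  2195: Tue/Thu  2196: Wed/Sat  2197: Fri/Sun ✓  …(31 more)…  2229: Tue/Thu  2230: Wed/Fri  2231: Thu/Sat  2232: Fri/Mon  2233: Sun/Tue  2234: Mon/Wed  2235: Tue/Thu  2236: Wed/Sat  2237: Fri/Sun ✓  2238: Sat/Mon  2239: Sun/Tue  2240: Mon/Thu  2241: Wed/Fri  2242: Thu/Sat
Both conditions hold in: 2186, 2197, 2209, 2215, 2226, 2237 — 6.

6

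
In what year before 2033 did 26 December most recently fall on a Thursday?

From one year to the next, a fixed date's weekday advances by 1, or by 2 when a Feb 29 lies between the two dates.
2033: December 26 is Monday.
2032: Sunday (−1)
2031: Friday (−2)
2030: Thursday (−1)
26 December falls on a Thursday in 2030.

2030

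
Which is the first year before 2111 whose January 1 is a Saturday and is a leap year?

2084

Jan 1 advances by 2 weekdays after a leap year and by 1 after a common year.
2111: Jan 1 is Thursday.
2110: Wednesday
2109: Tuesday
2108: Sunday (leap)
2107: Saturday
2106: Friday
2105: Thursday
2104: Tuesday (leap)
2103: Monday
2102: Sunday
2101: Saturday
2100: Friday
2099: Thursday
2098: Wednesday
2097: Tuesday
2096: Sunday (leap)
2095: Saturday
2094: Friday
2093: Thursday
2092: Tuesday (leap)
2091: Monday
2090: Sunday
2089: Saturday
2088: Thursday (leap)
2087: Wednesday
2086: Tuesday
2085: Monday
2084: Saturday (leap)
2084 begins on a Saturday and is a leap year.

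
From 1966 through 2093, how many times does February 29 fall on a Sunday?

Leap years in 1966–2093: 32 of them.
Feb 29 weekday advances by 5 (mod 7) from one leap year to the next four years later (or differs when a century non-leap intervenes).
Leap-day weekdays: 1968:Thu 1972:Tue 1976:Sun✓ 1980:Fri 1984:Wed 1988:Mon 1992:Sat 1996:Thu 2000:Tue 2004:Sun✓ 2008:Fri 2012:Wed 2016:Mon …(6 more)… 2044:Mon 2048:Sat 2052:Thu 2056:Tue 2060:Sun✓ 2064:Fri 2068:Wed 2072:Mon 2076:Sat 2080:Thu 2084:Tue 2088:Sun✓ 2092:Fri
Sunday: 1976, 2004, 2032, 2060, 2088 → 5.

5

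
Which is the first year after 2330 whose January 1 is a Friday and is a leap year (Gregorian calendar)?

Jan 1 advances by 2 weekdays after a leap year and by 1 after a common year.
2330: Jan 1 is Wednesday.
2331: Thursday
2332: Friday (leap)
2332 begins on a Friday and is a leap year.

2332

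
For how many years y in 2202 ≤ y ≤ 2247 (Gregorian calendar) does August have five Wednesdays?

August has 31 days; it has five Wednesdays when Wednesday falls among the first (month-length − 28) days — i.e. when August 1 is one of Wednesday/Tuesday/Monday.
August 1 by year: 2202:Sun 2203:Mon✓ 2204:Wed✓ 2205:Thu 2206:Fri 2207:Sat 2208:Mon✓ 2209:Tue✓ 2210:Wed✓ 2211:Thu 2212:Sat 2213:Sun 2214:Mon✓ 2215:Tue✓ 2216:Thu …(16 more)… 2233:Thu 2234:Fri 2235:Sat 2236:Mon✓ 2237:Tue✓ 2238:Wed✓ 2239:Thu 2240:Sat 2241:Sun 2242:Mon✓ 2243:Tue✓ 2244:Thu 2245:Fri 2246:Sat 2247:Sun
Years with five Wednesdays: 2203, 2204, 2208, 2209, 2210, 2214, 2215, 2220, 2221, 2225, 2226, 2227, 2231, 2232, 2236, 2237, 2238, 2242, 2243 → 19.

19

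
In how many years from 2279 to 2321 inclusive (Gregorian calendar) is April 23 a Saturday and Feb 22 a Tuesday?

Check each year's weekday for April 23 and Feb 22:
  2279: Wed/Sat  2280: Fri/Sun  2281: Sat/Tue ✓  2282: Sun/Wed  2283: Mon/Thu  2284: Wed/Fri  2285: Thu/Sun  2286: Fri/Mon  2287: Sat/Tue ✓  2288: Mon/Wed  2289: Tue/Fri  2290: Wed/Sat  2291: Thu/Sun  2292: Sat/Mon  …(15 more)…  2308: Thu/Sat  2309: Fri/Mon  2310: Sat/Tue ✓  2311: Sun/Wed  2312: Tue/Thu  2313: Wed/Sat  2314: Thu/Sun  2315: Fri/Mon  2316: Sun/Tue  2317: Mon/Thu  2318: Tue/Fri  2319: Wed/Sat  2320: Fri/Sun  2321: Sat/Tue ✓
Both conditions hold in: 2281, 2287, 2298, 2310, 2321 — 5.

5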